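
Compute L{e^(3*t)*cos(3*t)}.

(s - 3)/((s - 3)^2 + 9)

L{cos(3t)} = s/(s^2 + 9).
By the first shifting theorem, multiplying by e^(3t) replaces s with s - 3.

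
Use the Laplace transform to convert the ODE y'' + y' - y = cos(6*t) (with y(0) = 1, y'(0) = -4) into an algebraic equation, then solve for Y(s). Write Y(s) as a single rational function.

Laplace-transform each side.
With L{y''} = s^2 Y - s·y(0) - y'(0) and L{y'} = sY - y(0), with y(0) = 1, y'(0) = -4: the LHS transforms to (s^2 + s - 1)Y - (s - 3).
The right side is L{cos(6*t)} = s/(s^2 + 36).
So (s^2 + s - 1)Y = s/(s^2 + 36) + (s - 3).
Isolate Y and clear denominators.

Y(s) = (s^3 - 3*s^2 + 37*s - 108)/(s^4 + s^3 + 35*s^2 + 36*s - 36)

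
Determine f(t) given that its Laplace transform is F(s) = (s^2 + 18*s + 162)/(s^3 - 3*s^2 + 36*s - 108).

Factor the denominator: s^3 - 3*s^2 + 36*s - 108 = (s - 3)*(s^2 + 36).
Partial fraction decomposition gives [5/(s - 3)] + [-4*s/(s^2 + 36)] + [6/(s^2 + 36)].
Invert each term: 5/(s - 3) ↔ 5e^(3t); -4·s/(s^2 + 36) ↔ -4cos(6t); 1·6/(s^2 + 36) ↔ sin(6t).

f(t) = 5*exp(3*t) + sin(6*t) - 4*cos(6*t)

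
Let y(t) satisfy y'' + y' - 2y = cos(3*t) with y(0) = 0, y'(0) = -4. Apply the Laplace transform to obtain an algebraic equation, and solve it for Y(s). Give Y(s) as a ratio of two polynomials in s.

Y(s) = (-4*s^2 + s - 36)/(s^4 + s^3 + 7*s^2 + 9*s - 18)

Take the Laplace transform of both sides.
The derivative rules (L{y''} = s^2 Y - s·y(0) - y'(0) and L{y'} = sY - y(0), with y(0) = 0, y'(0) = -4) turn the left side into (s^2 + s - 2)Y - (-4).
The right side is L{cos(3*t)} = s/(s^2 + 9).
So (s^2 + s - 2)Y = s/(s^2 + 9) + (-4).
Isolate Y and clear denominators.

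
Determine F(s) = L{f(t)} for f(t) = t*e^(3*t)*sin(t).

F(s) = 2*(s - 3)/(s^2 - 6*s + 10)^2

L{sin(t)} = 1/(s^2 + 1).
Multiplying by e^(3t) shifts s → s - 3, so L{e^(3*t)*sin(t)} = 1/((s - 3)^2 + 1).
Then apply L{t·g(t)} = -d/ds[G(s)] with G(s) = 1/((s - 3)^2 + 1):
differentiating 1 time and applying the sign gives 2*(s - 3)/(s^2 - 6*s + 10)^2.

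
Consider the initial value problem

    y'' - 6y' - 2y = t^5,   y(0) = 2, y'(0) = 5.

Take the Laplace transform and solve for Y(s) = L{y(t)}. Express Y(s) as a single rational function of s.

Apply the Laplace transform to the equation.
Using L{y''} = s^2 Y - s·y(0) - y'(0) and L{y'} = sY - y(0), with y(0) = 2, y'(0) = 5, the left side becomes (s^2 - 6*s - 2)Y - (2*s - 7).
The right side is L{t^5} = 120/s^6.
So (s^2 - 6*s - 2)Y = 120/s^6 + (2*s - 7).
Solve for Y(s) and write it as one ratio of polynomials.

Y(s) = (2*s^7 - 7*s^6 + 120)/(s^8 - 6*s^7 - 2*s^6)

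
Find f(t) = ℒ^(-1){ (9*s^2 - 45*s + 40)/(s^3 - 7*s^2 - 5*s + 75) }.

Factor the denominator: s^3 - 7*s^2 - 5*s + 75 = (s - 5)^2*(s + 3).
Partial fraction decomposition gives [5/(s - 5)] + [5/(s - 5)^2] + [4/(s + 3)].
Invert each term: 5/(s - 5) ↔ 5e^(5t); 5/(s - 5)^2 ↔ 5t·e^(5t); 4/(s + 3) ↔ 4e^(-3t).

f(t) = 5*t*exp(5*t) + 5*exp(5*t) + 4*exp(-3*t)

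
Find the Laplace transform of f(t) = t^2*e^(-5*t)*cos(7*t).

2*(s + 5)*(s^2 + 10*s - 122)/(s^2 + 10*s + 74)^3

L{cos(7t)} = s/(s^2 + 49).
Multiplying by e^(-5t) shifts s → s + 5, so L{e^(-5*t)*cos(7*t)} = (s + 5)/((s + 5)^2 + 49).
Then apply L{t^2·g(t)} = (-1)^2 d^2/ds^2[G(s)] with G(s) = (s + 5)/((s + 5)^2 + 49):
differentiating 2 times and applying the sign gives 2*(s + 5)*(s^2 + 10*s - 122)/(s^2 + 10*s + 74)^3.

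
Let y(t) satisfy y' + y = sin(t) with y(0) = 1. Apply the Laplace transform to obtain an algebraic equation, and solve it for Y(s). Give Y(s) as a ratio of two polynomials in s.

Laplace-transform each side.
The derivative rules (L{y'} = sY - y(0) = sY - 1) turn the left side into (s + 1)Y - (1).
The right side is L{sin(t)} = 1/(s^2 + 1).
So (s + 1)Y = 1/(s^2 + 1) + (1).
Divide through and combine into a single rational function.

Y(s) = (s^2 + 2)/(s^3 + s^2 + s + 1)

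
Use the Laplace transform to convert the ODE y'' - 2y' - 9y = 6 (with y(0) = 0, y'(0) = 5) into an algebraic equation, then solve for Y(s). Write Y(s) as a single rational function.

Y(s) = (5*s + 6)/(s^3 - 2*s^2 - 9*s)

Apply the Laplace transform to the equation.
The derivative rules (L{y''} = s^2 Y - s·y(0) - y'(0) and L{y'} = sY - y(0), with y(0) = 0, y'(0) = 5) turn the left side into (s^2 - 2*s - 9)Y - (5).
The right side is L{6} = 6/s.
So (s^2 - 2*s - 9)Y = 6/s + (5).
Solve for Y(s) and write it as one ratio of polynomials.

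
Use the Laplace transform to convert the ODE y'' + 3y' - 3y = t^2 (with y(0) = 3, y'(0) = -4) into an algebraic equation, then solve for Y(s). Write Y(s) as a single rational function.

Y(s) = (3*s^4 + 5*s^3 + 2)/(s^5 + 3*s^4 - 3*s^3)

Laplace-transform each side.
Using L{y''} = s^2 Y - s·y(0) - y'(0) and L{y'} = sY - y(0), with y(0) = 3, y'(0) = -4, the left side becomes (s^2 + 3*s - 3)Y - (3*s + 5).
The right side is L{t^2} = 2/s^3.
So (s^2 + 3*s - 3)Y = 2/s^3 + (3*s + 5).
Divide through and combine into a single rational function.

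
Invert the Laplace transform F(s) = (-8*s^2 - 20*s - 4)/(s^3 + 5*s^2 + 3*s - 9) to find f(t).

f(t) = 4*t*exp(-3*t) - 2*exp(t) - 6*exp(-3*t)

Factor the denominator: s^3 + 5*s^2 + 3*s - 9 = (s - 1)*(s + 3)^2.
Partial fraction decomposition gives [-6/(s + 3)] + [4/(s + 3)^2] + [-2/(s - 1)].
Invert each term: -6/(s + 3) ↔ -6e^(-3t); 4/(s + 3)^2 ↔ 4t·e^(-3t); -2/(s - 1) ↔ -2e^(t).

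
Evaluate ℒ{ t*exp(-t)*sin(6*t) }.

L{sin(6t)} = 6/(s^2 + 36).
Multiplying by e^(-t) shifts s → s + 1, so L{exp(-t)*sin(6*t)} = 6/((s + 1)^2 + 36).
Then apply L{t·g(t)} = -d/ds[G(s)] with G(s) = 6/((s + 1)^2 + 36):
differentiating 1 time and applying the sign gives 12*(s + 1)/(s^2 + 2*s + 37)^2.

12*(s + 1)/(s^2 + 2*s + 37)^2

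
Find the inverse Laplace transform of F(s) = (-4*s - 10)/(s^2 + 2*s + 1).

-6*t*exp(-t) - 4*exp(-t)

Factor the denominator: s^2 + 2*s + 1 = (s + 1)^2.
Partial fraction decomposition gives [-4/(s + 1)] + [-6/(s + 1)^2].
Invert each term: -4/(s + 1) ↔ -4e^(-t); -6/(s + 1)^2 ↔ -6t·e^(-t).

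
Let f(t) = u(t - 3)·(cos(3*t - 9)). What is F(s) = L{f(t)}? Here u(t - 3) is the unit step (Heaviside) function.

By the second shifting theorem, L{u(t - c)·g(t - c)} = e^(-cs)·G(s) with c = 3 and G(s) = L{g(t)}.
L{cos(3t)} = s/(s^2 + 9).

F(s) = s*exp(-3*s)/(s^2 + 9)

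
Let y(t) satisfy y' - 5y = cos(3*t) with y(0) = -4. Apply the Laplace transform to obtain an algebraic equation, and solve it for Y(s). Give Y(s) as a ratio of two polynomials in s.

Y(s) = (-4*s^2 + s - 36)/(s^3 - 5*s^2 + 9*s - 45)

Laplace-transform each side.
The derivative rules (L{y'} = sY - y(0) = sY - (-4)) turn the left side into (s - 5)Y - (-4).
The right side is L{cos(3*t)} = s/(s^2 + 9).
So (s - 5)Y = s/(s^2 + 9) + (-4).
Solve for Y(s) and write it as one ratio of polynomials.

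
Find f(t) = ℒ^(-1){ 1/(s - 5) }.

f(t) = exp(5*t)

Since L{e^(5t)} = 1/(s - 5), the inverse is exp(5*t).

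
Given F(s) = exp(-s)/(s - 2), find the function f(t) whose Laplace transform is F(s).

The factor e^(-s) signals a time shift by c = 1 (second shifting theorem).
L{e^(2t)} = 1/(s - 2), so L^-1{1/(s - 2)} = exp(2*t).
Hence the inverse is u(t - 1) times that function evaluated at t - 1.

f(t) = Heaviside(t - 1)*(exp(2*t - 2))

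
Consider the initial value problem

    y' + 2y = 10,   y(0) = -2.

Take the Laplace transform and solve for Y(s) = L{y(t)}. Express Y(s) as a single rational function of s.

Take the Laplace transform of both sides.
Using L{y'} = sY - y(0) = sY - (-2), the left side becomes (s + 2)Y - (-2).
The right side is L{10} = 10/s.
So (s + 2)Y = 10/s + (-2).
Divide through and combine into a single rational function.

Y(s) = (-2*s + 10)/(s^2 + 2*s)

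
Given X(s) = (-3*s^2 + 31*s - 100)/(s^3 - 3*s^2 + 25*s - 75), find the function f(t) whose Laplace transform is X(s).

f(t) = -exp(3*t) + 5*sin(5*t) - 2*cos(5*t)

Factor the denominator: s^3 - 3*s^2 + 25*s - 75 = (s - 3)*(s^2 + 25).
Partial fraction decomposition gives [-1/(s - 3)] + [-2*s/(s^2 + 25)] + [25/(s^2 + 25)].
Invert each term: -1/(s - 3) ↔ -e^(3t); -2·s/(s^2 + 25) ↔ -2cos(5t); 5·5/(s^2 + 25) ↔ 5sin(5t).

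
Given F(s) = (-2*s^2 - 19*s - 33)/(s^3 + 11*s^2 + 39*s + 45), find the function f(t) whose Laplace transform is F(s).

f(t) = 3*t*exp(-3*t) - 5*exp(-3*t) + 3*exp(-5*t)

Factor the denominator: s^3 + 11*s^2 + 39*s + 45 = (s + 3)^2*(s + 5).
Partial fraction decomposition gives [-5/(s + 3)] + [3/(s + 3)^2] + [3/(s + 5)].
Invert each term: -5/(s + 3) ↔ -5e^(-3t); 3/(s + 3)^2 ↔ 3t·e^(-3t); 3/(s + 5) ↔ 3e^(-5t).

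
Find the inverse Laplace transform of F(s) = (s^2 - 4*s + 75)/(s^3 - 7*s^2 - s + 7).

2*exp(7*t) - 6*exp(t) + 5*exp(-t)

Factor the denominator: s^3 - 7*s^2 - s + 7 = (s - 7)*(s - 1)*(s + 1).
Partial fraction decomposition gives [2/(s - 7)] + [-6/(s - 1)] + [5/(s + 1)].
Invert each term: 2/(s - 7) ↔ 2e^(7t); -6/(s - 1) ↔ -6e^(t); 5/(s + 1) ↔ 5e^(-t).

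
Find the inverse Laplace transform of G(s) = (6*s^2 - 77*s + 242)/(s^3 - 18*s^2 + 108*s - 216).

-2*t^2*exp(6*t) - 5*t*exp(6*t) + 6*exp(6*t)

Factor the denominator: s^3 - 18*s^2 + 108*s - 216 = (s - 6)^3.
Partial fraction decomposition gives [6/(s - 6)] + [-5/(s - 6)^2] + [-4/(s - 6)^3].
Invert each term: 6/(s - 6) ↔ 6e^(6t); -5/(s - 6)^2 ↔ -5t·e^(6t); -4/(s - 6)^3 ↔ (-2)t^2·e^(6t).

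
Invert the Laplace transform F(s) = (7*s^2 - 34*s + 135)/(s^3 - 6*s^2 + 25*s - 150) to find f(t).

f(t) = 3*exp(6*t) - 2*sin(5*t) + 4*cos(5*t)

Factor the denominator: s^3 - 6*s^2 + 25*s - 150 = (s - 6)*(s^2 + 25).
Partial fraction decomposition gives [3/(s - 6)] + [4*s/(s^2 + 25)] + [-10/(s^2 + 25)].
Invert each term: 3/(s - 6) ↔ 3e^(6t); 4·s/(s^2 + 25) ↔ 4cos(5t); -2·5/(s^2 + 25) ↔ -2sin(5t).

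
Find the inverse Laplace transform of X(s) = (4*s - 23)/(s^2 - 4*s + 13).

Complete the square in the denominator: s^2 - 4*s + 13 = (s - 2)^2 + 3^2.
Split the numerator to match: 4*s - 23 = 4·(s - 2) - 5·3.
Invert each term: 4·(s - 2)/((s - 2)^2 + 9) ↔ 4e^(2t)cos(3t); -5·3/((s - 2)^2 + 9) ↔ -5e^(2t)sin(3t).

-5*exp(2*t)*sin(3*t) + 4*exp(2*t)*cos(3*t)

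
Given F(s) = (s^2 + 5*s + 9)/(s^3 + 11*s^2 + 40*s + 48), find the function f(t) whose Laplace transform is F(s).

f(t) = -5*t*exp(-4*t) + 3*exp(-3*t) - 2*exp(-4*t)

Factor the denominator: s^3 + 11*s^2 + 40*s + 48 = (s + 3)*(s + 4)^2.
Partial fraction decomposition gives [-2/(s + 4)] + [-5/(s + 4)^2] + [3/(s + 3)].
Invert each term: -2/(s + 4) ↔ -2e^(-4t); -5/(s + 4)^2 ↔ -5t·e^(-4t); 3/(s + 3) ↔ 3e^(-3t).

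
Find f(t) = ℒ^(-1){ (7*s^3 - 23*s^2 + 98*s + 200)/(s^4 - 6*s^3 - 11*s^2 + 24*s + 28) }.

Factor the denominator: s^4 - 6*s^3 - 11*s^2 + 24*s + 28 = (s - 7)*(s - 2)*(s + 1)*(s + 2).
Partial fraction decomposition gives [4/(s + 2)] + [3/(s + 1)] + [6/(s - 7)] + [-6/(s - 2)].
Invert each term: 4/(s + 2) ↔ 4e^(-2t); 3/(s + 1) ↔ 3e^(-t); 6/(s - 7) ↔ 6e^(7t); -6/(s - 2) ↔ -6e^(2t).

f(t) = 6*exp(7*t) - 6*exp(2*t) + 3*exp(-t) + 4*exp(-2*t)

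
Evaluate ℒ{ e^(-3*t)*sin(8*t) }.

8/((s + 3)^2 + 64)

L{sin(8t)} = 8/(s^2 + 64).
By the first shifting theorem, multiplying by e^(-3t) replaces s with s + 3.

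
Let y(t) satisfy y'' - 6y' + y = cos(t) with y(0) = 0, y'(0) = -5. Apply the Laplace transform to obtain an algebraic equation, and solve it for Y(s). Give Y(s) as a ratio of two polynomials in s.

Apply the Laplace transform to the equation.
The derivative rules (L{y''} = s^2 Y - s·y(0) - y'(0) and L{y'} = sY - y(0), with y(0) = 0, y'(0) = -5) turn the left side into (s^2 - 6*s + 1)Y - (-5).
The right side is L{cos(t)} = s/(s^2 + 1).
So (s^2 - 6*s + 1)Y = s/(s^2 + 1) + (-5).
Divide through and combine into a single rational function.

Y(s) = (-5*s^2 + s - 5)/(s^4 - 6*s^3 + 2*s^2 - 6*s + 1)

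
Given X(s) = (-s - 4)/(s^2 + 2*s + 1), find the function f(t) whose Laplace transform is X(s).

Factor the denominator: s^2 + 2*s + 1 = (s + 1)^2.
Partial fraction decomposition gives [-1/(s + 1)] + [-3/(s + 1)^2].
Invert each term: -1/(s + 1) ↔ -e^(-t); -3/(s + 1)^2 ↔ -3t·e^(-t).

f(t) = -3*t*exp(-t) - exp(-t)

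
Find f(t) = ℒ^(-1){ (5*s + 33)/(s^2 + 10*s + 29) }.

Complete the square in the denominator: s^2 + 10*s + 29 = (s + 5)^2 + 2^2.
Split the numerator to match: 5*s + 33 = 5·(s + 5) + 4·2.
Invert each term: 5·(s + 5)/((s + 5)^2 + 4) ↔ 5e^(-5t)cos(2t); 4·2/((s + 5)^2 + 4) ↔ 4e^(-5t)sin(2t).

f(t) = 4*exp(-5*t)*sin(2*t) + 5*exp(-5*t)*cos(2*t)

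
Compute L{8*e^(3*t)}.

L{8} = 8/s.
By the first shifting theorem, multiplying by e^(3t) replaces s with s - 3.

8/(s - 3)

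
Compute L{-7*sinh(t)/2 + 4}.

-7/(2*(s^2 - 1)) + 4/s

Apply the Laplace transform termwise.
(-7/2)·[L{sinh(t)} = 1/(s^2 - 1)]; L{4} = 4/s.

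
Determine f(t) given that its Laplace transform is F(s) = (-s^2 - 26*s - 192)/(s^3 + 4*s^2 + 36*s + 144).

Factor the denominator: s^3 + 4*s^2 + 36*s + 144 = (s + 4)*(s^2 + 36).
Partial fraction decomposition gives [-2/(s + 4)] + [s/(s^2 + 36)] + [-30/(s^2 + 36)].
Invert each term: -2/(s + 4) ↔ -2e^(-4t); 1·s/(s^2 + 36) ↔ cos(6t); -5·6/(s^2 + 36) ↔ -5sin(6t).

f(t) = -5*sin(6*t) + cos(6*t) - 2*exp(-4*t)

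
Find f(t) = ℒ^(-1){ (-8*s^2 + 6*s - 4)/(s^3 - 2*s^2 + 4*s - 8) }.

f(t) = -3*exp(2*t) - 2*sin(2*t) - 5*cos(2*t)

Factor the denominator: s^3 - 2*s^2 + 4*s - 8 = (s - 2)*(s^2 + 4).
Partial fraction decomposition gives [-3/(s - 2)] + [-5*s/(s^2 + 4)] + [-4/(s^2 + 4)].
Invert each term: -3/(s - 2) ↔ -3e^(2t); -5·s/(s^2 + 4) ↔ -5cos(2t); -2·2/(s^2 + 4) ↔ -2sin(2t).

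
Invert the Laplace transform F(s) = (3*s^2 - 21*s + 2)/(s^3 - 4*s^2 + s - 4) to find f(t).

f(t) = -2*exp(4*t) - sin(t) + 5*cos(t)

Factor the denominator: s^3 - 4*s^2 + s - 4 = (s - 4)*(s^2 + 1).
Partial fraction decomposition gives [-2/(s - 4)] + [5*s/(s^2 + 1)] + [-1/(s^2 + 1)].
Invert each term: -2/(s - 4) ↔ -2e^(4t); 5·s/(s^2 + 1) ↔ 5cos(t); -1·1/(s^2 + 1) ↔ -sin(t).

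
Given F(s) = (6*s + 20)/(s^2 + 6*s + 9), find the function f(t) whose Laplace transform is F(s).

Factor the denominator: s^2 + 6*s + 9 = (s + 3)^2.
Partial fraction decomposition gives [6/(s + 3)] + [2/(s + 3)^2].
Invert each term: 6/(s + 3) ↔ 6e^(-3t); 2/(s + 3)^2 ↔ 2t·e^(-3t).

f(t) = 2*t*exp(-3*t) + 6*exp(-3*t)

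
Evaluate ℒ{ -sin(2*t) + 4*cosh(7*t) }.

4*s/(s^2 - 49) - 2/(s^2 + 4)

The transform is linear, so treat each term independently.
(4)·[L{cosh(7t)} = s/(s^2 - 49)]; (-1)·[L{sin(2t)} = 2/(s^2 + 4)].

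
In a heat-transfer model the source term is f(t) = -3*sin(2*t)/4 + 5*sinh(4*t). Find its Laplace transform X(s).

X(s) = -3/(2*(s^2 + 4)) + 20/(s^2 - 16)

Apply the Laplace transform termwise.
(-3/4)·[L{sin(2t)} = 2/(s^2 + 4)]; (5)·[L{sinh(4t)} = 4/(s^2 - 16)].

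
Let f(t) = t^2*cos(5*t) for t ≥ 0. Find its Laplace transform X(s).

X(s) = 2*s*(s^2 - 75)/(s^2 + 25)^3

L{cos(5t)} = s/(s^2 + 25).
Then apply L{t^2·g(t)} = (-1)^2 d^2/ds^2[G(s)] with G(s) = s/(s^2 + 25):
differentiating 2 times and applying the sign gives 2*s*(s^2 - 75)/(s^2 + 25)^3.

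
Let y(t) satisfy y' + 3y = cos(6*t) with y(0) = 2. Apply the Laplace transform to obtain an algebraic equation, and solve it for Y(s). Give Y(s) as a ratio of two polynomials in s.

Apply the Laplace transform to the equation.
Using L{y'} = sY - y(0) = sY - 2, the left side becomes (s + 3)Y - (2).
The right side is L{cos(6*t)} = s/(s^2 + 36).
So (s + 3)Y = s/(s^2 + 36) + (2).
Divide through and combine into a single rational function.

Y(s) = (2*s^2 + s + 72)/(s^3 + 3*s^2 + 36*s + 108)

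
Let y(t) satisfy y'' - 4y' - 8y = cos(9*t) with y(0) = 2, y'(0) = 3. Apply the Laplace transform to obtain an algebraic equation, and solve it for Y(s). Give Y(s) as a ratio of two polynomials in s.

Take the Laplace transform of both sides.
Using L{y''} = s^2 Y - s·y(0) - y'(0) and L{y'} = sY - y(0), with y(0) = 2, y'(0) = 3, the left side becomes (s^2 - 4*s - 8)Y - (2*s - 5).
The right side is L{cos(9*t)} = s/(s^2 + 81).
So (s^2 - 4*s - 8)Y = s/(s^2 + 81) + (2*s - 5).
Isolate Y and clear denominators.

Y(s) = (2*s^3 - 5*s^2 + 163*s - 405)/(s^4 - 4*s^3 + 73*s^2 - 324*s - 648)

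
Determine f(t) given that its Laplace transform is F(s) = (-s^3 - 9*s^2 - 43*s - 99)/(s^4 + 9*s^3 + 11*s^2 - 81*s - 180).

Factor the denominator: s^4 + 9*s^3 + 11*s^2 - 81*s - 180 = (s - 3)*(s + 3)*(s + 4)*(s + 5).
Partial fraction decomposition gives [-1/(s + 4)] + [2/(s + 3)] + [-1/(s - 3)] + [-1/(s + 5)].
Invert each term: -1/(s + 4) ↔ -e^(-4t); 2/(s + 3) ↔ 2e^(-3t); -1/(s - 3) ↔ -e^(3t); -1/(s + 5) ↔ -e^(-5t).

f(t) = -exp(3*t) + 2*exp(-3*t) - exp(-4*t) - exp(-5*t)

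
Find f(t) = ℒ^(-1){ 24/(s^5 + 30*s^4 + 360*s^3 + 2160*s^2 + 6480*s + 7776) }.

f(t) = t^4*exp(-6*t)

Rewrite the denominator: s^5 + 30*s^4 + 360*s^3 + 2160*s^2 + 6480*s + 7776 = (s + 6)^5.
The form in (s + 6) signals a first-shifting-theorem factor e^(-6t).
Since L{t^4} = 4!/s^5 = 24/s^5, the inverse is t^4*e^(-6*t).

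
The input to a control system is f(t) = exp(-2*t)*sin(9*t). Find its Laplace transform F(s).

F(s) = 9/((s + 2)^2 + 81)

L{sin(9t)} = 9/(s^2 + 81).
By the first shifting theorem, multiplying by e^(-2t) replaces s with s + 2.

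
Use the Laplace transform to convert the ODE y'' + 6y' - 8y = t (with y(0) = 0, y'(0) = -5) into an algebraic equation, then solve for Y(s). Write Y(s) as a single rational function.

Take the Laplace transform of both sides.
The derivative rules (L{y''} = s^2 Y - s·y(0) - y'(0) and L{y'} = sY - y(0), with y(0) = 0, y'(0) = -5) turn the left side into (s^2 + 6*s - 8)Y - (-5).
The right side is L{t} = s^(-2).
So (s^2 + 6*s - 8)Y = s^(-2) + (-5).
Divide through and combine into a single rational function.

Y(s) = (-5*s^2 + 1)/(s^4 + 6*s^3 - 8*s^2)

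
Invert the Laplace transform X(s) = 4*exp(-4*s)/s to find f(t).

f(t) = Heaviside(t - 4)*(4)

The factor e^(-4s) signals a time shift by c = 4 (second shifting theorem).
L{4} = 4/s, so L^-1{4/s} = 4.
Hence the inverse is u(t - 4) times that function evaluated at t - 4.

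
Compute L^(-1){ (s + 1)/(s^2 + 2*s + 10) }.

Rewrite the denominator: s^2 + 2*s + 10 = (s + 1)^2 + 9.
The form in (s + 1) signals a first-shifting-theorem factor e^(-t).
Since L{cos(3t)} = s/(s^2 + 9), the inverse is e^(-t)*cos(3*t).

exp(-t)*cos(3*t)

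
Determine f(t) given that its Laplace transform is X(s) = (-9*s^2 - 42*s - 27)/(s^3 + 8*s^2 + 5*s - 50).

Factor the denominator: s^3 + 8*s^2 + 5*s - 50 = (s - 2)*(s + 5)^2.
Partial fraction decomposition gives [-6/(s + 5)] + [6/(s + 5)^2] + [-3/(s - 2)].
Invert each term: -6/(s + 5) ↔ -6e^(-5t); 6/(s + 5)^2 ↔ 6t·e^(-5t); -3/(s - 2) ↔ -3e^(2t).

f(t) = 6*t*exp(-5*t) - 3*exp(2*t) - 6*exp(-5*t)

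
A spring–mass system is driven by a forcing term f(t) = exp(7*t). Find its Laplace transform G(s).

G(s) = 1/(s - 7)

L{1} = 1/s.
By the first shifting theorem, multiplying by e^(7t) replaces s with s - 7.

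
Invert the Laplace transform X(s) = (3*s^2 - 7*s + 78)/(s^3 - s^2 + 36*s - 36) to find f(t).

Factor the denominator: s^3 - s^2 + 36*s - 36 = (s - 1)*(s^2 + 36).
Partial fraction decomposition gives [2/(s - 1)] + [s/(s^2 + 36)] + [-6/(s^2 + 36)].
Invert each term: 2/(s - 1) ↔ 2e^(t); 1·s/(s^2 + 36) ↔ cos(6t); -1·6/(s^2 + 36) ↔ -sin(6t).

f(t) = 2*exp(t) - sin(6*t) + cos(6*t)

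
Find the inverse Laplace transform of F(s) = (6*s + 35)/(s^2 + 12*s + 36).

-t*exp(-6*t) + 6*exp(-6*t)

Factor the denominator: s^2 + 12*s + 36 = (s + 6)^2.
Partial fraction decomposition gives [6/(s + 6)] + [-1/(s + 6)^2].
Invert each term: 6/(s + 6) ↔ 6e^(-6t); -1/(s + 6)^2 ↔ -t·e^(-6t).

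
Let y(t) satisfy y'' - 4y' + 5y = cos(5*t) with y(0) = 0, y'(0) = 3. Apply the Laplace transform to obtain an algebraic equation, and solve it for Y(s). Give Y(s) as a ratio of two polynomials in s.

Y(s) = (3*s^2 + s + 75)/(s^4 - 4*s^3 + 30*s^2 - 100*s + 125)

Take the Laplace transform of both sides.
With L{y''} = s^2 Y - s·y(0) - y'(0) and L{y'} = sY - y(0), with y(0) = 0, y'(0) = 3: the LHS transforms to (s^2 - 4*s + 5)Y - (3).
The right side is L{cos(5*t)} = s/(s^2 + 25).
So (s^2 - 4*s + 5)Y = s/(s^2 + 25) + (3).
Solve for Y(s) and write it as one ratio of polynomials.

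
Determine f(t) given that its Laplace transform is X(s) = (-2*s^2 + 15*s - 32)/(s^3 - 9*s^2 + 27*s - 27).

f(t) = -5*t^2*exp(3*t)/2 + 3*t*exp(3*t) - 2*exp(3*t)

Factor the denominator: s^3 - 9*s^2 + 27*s - 27 = (s - 3)^3.
Partial fraction decomposition gives [-2/(s - 3)] + [3/(s - 3)^2] + [-5/(s - 3)^3].
Invert each term: -2/(s - 3) ↔ -2e^(3t); 3/(s - 3)^2 ↔ 3t·e^(3t); -5/(s - 3)^3 ↔ (-5/2)t^2·e^(3t).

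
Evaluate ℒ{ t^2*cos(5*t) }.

2*s*(s^2 - 75)/(s^2 + 25)^3

L{cos(5t)} = s/(s^2 + 25).
Then apply L{t^2·g(t)} = (-1)^2 d^2/ds^2[G(s)] with G(s) = s/(s^2 + 25):
differentiating 2 times and applying the sign gives 2*s*(s^2 - 75)/(s^2 + 25)^3.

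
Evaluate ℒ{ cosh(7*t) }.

s/(s^2 - 49)

L{cosh(7t)} = s/(s^2 - 49).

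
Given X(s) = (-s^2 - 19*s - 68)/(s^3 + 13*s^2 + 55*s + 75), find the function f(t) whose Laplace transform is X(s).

f(t) = -t*exp(-5*t) - 5*exp(-3*t) + 4*exp(-5*t)

Factor the denominator: s^3 + 13*s^2 + 55*s + 75 = (s + 3)*(s + 5)^2.
Partial fraction decomposition gives [4/(s + 5)] + [-1/(s + 5)^2] + [-5/(s + 3)].
Invert each term: 4/(s + 5) ↔ 4e^(-5t); -1/(s + 5)^2 ↔ -t·e^(-5t); -5/(s + 3) ↔ -5e^(-3t).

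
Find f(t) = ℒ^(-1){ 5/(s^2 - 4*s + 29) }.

f(t) = exp(2*t)*sin(5*t)

Rewrite the denominator: s^2 - 4*s + 29 = (s - 2)^2 + 25.
The form in (s - 2) signals a first-shifting-theorem factor e^(2t).
Since L{sin(5t)} = 5/(s^2 + 25), the inverse is e^(2*t)*sin(5*t).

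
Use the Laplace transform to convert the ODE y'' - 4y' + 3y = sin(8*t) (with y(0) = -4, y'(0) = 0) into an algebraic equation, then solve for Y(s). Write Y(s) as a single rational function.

Y(s) = (-4*s^3 + 16*s^2 - 256*s + 1032)/(s^4 - 4*s^3 + 67*s^2 - 256*s + 192)

Take the Laplace transform of both sides.
With L{y''} = s^2 Y - s·y(0) - y'(0) and L{y'} = sY - y(0), with y(0) = -4, y'(0) = 0: the LHS transforms to (s^2 - 4*s + 3)Y - (-4*s + 16).
The right side is L{sin(8*t)} = 8/(s^2 + 64).
So (s^2 - 4*s + 3)Y = 8/(s^2 + 64) + (-4*s + 16).
Divide through and combine into a single rational function.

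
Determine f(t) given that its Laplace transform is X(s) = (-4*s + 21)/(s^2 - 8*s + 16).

Factor the denominator: s^2 - 8*s + 16 = (s - 4)^2.
Partial fraction decomposition gives [-4/(s - 4)] + [5/(s - 4)^2].
Invert each term: -4/(s - 4) ↔ -4e^(4t); 5/(s - 4)^2 ↔ 5t·e^(4t).

f(t) = 5*t*exp(4*t) - 4*exp(4*t)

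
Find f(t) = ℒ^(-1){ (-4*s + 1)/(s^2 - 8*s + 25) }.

Complete the square in the denominator: s^2 - 8*s + 25 = (s - 4)^2 + 3^2.
Split the numerator to match: -4*s + 1 = -4·(s - 4) - 5·3.
Invert each term: -4·(s - 4)/((s - 4)^2 + 9) ↔ -4e^(4t)cos(3t); -5·3/((s - 4)^2 + 9) ↔ -5e^(4t)sin(3t).

f(t) = -5*exp(4*t)*sin(3*t) - 4*exp(4*t)*cos(3*t)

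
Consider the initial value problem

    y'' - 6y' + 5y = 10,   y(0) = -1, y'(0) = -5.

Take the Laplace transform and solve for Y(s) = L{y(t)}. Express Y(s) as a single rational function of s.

Laplace-transform each side.
The derivative rules (L{y''} = s^2 Y - s·y(0) - y'(0) and L{y'} = sY - y(0), with y(0) = -1, y'(0) = -5) turn the left side into (s^2 - 6*s + 5)Y - (-s + 1).
The right side is L{10} = 10/s.
So (s^2 - 6*s + 5)Y = 10/s + (-s + 1).
Divide through and combine into a single rational function.

Y(s) = (-s^2 + s + 10)/(s^3 - 6*s^2 + 5*s)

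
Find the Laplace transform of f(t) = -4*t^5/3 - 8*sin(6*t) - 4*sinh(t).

The transform is linear, so treat each term independently.
(-4/3)·[L{t^5} = 5!/s^6 = 120/s^6]; (-4)·[L{sinh(t)} = 1/(s^2 - 1)]; (-8)·[L{sin(6t)} = 6/(s^2 + 36)].

-48/(s^2 + 36) - 4/(s^2 - 1) - 160/s^6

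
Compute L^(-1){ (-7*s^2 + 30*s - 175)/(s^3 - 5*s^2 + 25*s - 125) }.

Factor the denominator: s^3 - 5*s^2 + 25*s - 125 = (s - 5)*(s^2 + 25).
Partial fraction decomposition gives [-4/(s - 5)] + [-3*s/(s^2 + 25)] + [15/(s^2 + 25)].
Invert each term: -4/(s - 5) ↔ -4e^(5t); -3·s/(s^2 + 25) ↔ -3cos(5t); 3·5/(s^2 + 25) ↔ 3sin(5t).

-4*exp(5*t) + 3*sin(5*t) - 3*cos(5*t)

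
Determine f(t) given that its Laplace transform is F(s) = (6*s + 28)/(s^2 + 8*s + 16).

f(t) = 4*t*exp(-4*t) + 6*exp(-4*t)

Factor the denominator: s^2 + 8*s + 16 = (s + 4)^2.
Partial fraction decomposition gives [6/(s + 4)] + [4/(s + 4)^2].
Invert each term: 6/(s + 4) ↔ 6e^(-4t); 4/(s + 4)^2 ↔ 4t·e^(-4t).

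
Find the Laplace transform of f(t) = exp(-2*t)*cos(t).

(s + 2)/((s + 2)^2 + 1)

L{cos(t)} = s/(s^2 + 1).
By the first shifting theorem, multiplying by e^(-2t) replaces s with s + 2.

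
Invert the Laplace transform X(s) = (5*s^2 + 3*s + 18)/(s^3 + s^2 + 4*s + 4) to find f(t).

Factor the denominator: s^3 + s^2 + 4*s + 4 = (s + 1)*(s^2 + 4).
Partial fraction decomposition gives [4/(s + 1)] + [s/(s^2 + 4)] + [2/(s^2 + 4)].
Invert each term: 4/(s + 1) ↔ 4e^(-t); 1·s/(s^2 + 4) ↔ cos(2t); 1·2/(s^2 + 4) ↔ sin(2t).

f(t) = sin(2*t) + cos(2*t) + 4*exp(-t)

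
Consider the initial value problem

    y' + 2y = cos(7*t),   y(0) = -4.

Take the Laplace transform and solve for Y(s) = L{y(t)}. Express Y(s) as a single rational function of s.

Y(s) = (-4*s^2 + s - 196)/(s^3 + 2*s^2 + 49*s + 98)

Apply the Laplace transform to the equation.
Using L{y'} = sY - y(0) = sY - (-4), the left side becomes (s + 2)Y - (-4).
The right side is L{cos(7*t)} = s/(s^2 + 49).
So (s + 2)Y = s/(s^2 + 49) + (-4).
Solve for Y(s) and write it as one ratio of polynomials.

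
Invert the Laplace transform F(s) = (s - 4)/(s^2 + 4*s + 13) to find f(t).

f(t) = -2*exp(-2*t)*sin(3*t) + exp(-2*t)*cos(3*t)

Complete the square in the denominator: s^2 + 4*s + 13 = (s + 2)^2 + 3^2.
Split the numerator to match: s - 4 = 1·(s + 2) - 2·3.
Invert each term: 1·(s + 2)/((s + 2)^2 + 9) ↔ e^(-2t)cos(3t); -2·3/((s + 2)^2 + 9) ↔ -2e^(-2t)sin(3t).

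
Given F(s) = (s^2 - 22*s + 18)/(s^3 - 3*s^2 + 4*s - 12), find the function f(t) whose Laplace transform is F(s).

f(t) = -3*exp(3*t) - 5*sin(2*t) + 4*cos(2*t)

Factor the denominator: s^3 - 3*s^2 + 4*s - 12 = (s - 3)*(s^2 + 4).
Partial fraction decomposition gives [-3/(s - 3)] + [4*s/(s^2 + 4)] + [-10/(s^2 + 4)].
Invert each term: -3/(s - 3) ↔ -3e^(3t); 4·s/(s^2 + 4) ↔ 4cos(2t); -5·2/(s^2 + 4) ↔ -5sin(2t).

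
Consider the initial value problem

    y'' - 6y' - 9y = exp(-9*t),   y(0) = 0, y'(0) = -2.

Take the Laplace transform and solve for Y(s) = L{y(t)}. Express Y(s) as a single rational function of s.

Take the Laplace transform of both sides.
The derivative rules (L{y''} = s^2 Y - s·y(0) - y'(0) and L{y'} = sY - y(0), with y(0) = 0, y'(0) = -2) turn the left side into (s^2 - 6*s - 9)Y - (-2).
The right side is L{exp(-9*t)} = 1/(s + 9).
So (s^2 - 6*s - 9)Y = 1/(s + 9) + (-2).
Solve for Y(s) and write it as one ratio of polynomials.

Y(s) = (-2*s - 17)/(s^3 + 3*s^2 - 63*s - 81)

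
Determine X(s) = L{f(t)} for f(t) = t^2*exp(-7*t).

L{e^(-7t)} = 1/(s + 7).
Then apply L{t^2·g(t)} = (-1)^2 d^2/ds^2[G(s)] with G(s) = 1/(s + 7):
differentiating 2 times and applying the sign gives 2/(s + 7)^3.

X(s) = 2/(s + 7)^3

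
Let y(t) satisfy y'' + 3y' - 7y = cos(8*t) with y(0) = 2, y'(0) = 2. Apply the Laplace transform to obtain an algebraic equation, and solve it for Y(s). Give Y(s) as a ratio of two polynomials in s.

Y(s) = (2*s^3 + 8*s^2 + 129*s + 512)/(s^4 + 3*s^3 + 57*s^2 + 192*s - 448)

Take the Laplace transform of both sides.
Using L{y''} = s^2 Y - s·y(0) - y'(0) and L{y'} = sY - y(0), with y(0) = 2, y'(0) = 2, the left side becomes (s^2 + 3*s - 7)Y - (2*s + 8).
The right side is L{cos(8*t)} = s/(s^2 + 64).
So (s^2 + 3*s - 7)Y = s/(s^2 + 64) + (2*s + 8).
Isolate Y and clear denominators.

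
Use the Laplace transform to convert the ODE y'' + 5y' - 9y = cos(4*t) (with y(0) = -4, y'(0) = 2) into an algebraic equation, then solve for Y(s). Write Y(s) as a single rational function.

Y(s) = (-4*s^3 - 18*s^2 - 63*s - 288)/(s^4 + 5*s^3 + 7*s^2 + 80*s - 144)

Take the Laplace transform of both sides.
Using L{y''} = s^2 Y - s·y(0) - y'(0) and L{y'} = sY - y(0), with y(0) = -4, y'(0) = 2, the left side becomes (s^2 + 5*s - 9)Y - (-4*s - 18).
The right side is L{cos(4*t)} = s/(s^2 + 16).
So (s^2 + 5*s - 9)Y = s/(s^2 + 16) + (-4*s - 18).
Solve for Y(s) and write it as one ratio of polynomials.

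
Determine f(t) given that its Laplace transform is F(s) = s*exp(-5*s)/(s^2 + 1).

f(t) = Heaviside(t - 5)*(cos(t - 5))

The factor e^(-5s) signals a time shift by c = 5 (second shifting theorem).
L{cos(t)} = s/(s^2 + 1), so L^-1{s/(s^2 + 1)} = cos(t).
Hence the inverse is u(t - 5) times that function evaluated at t - 5.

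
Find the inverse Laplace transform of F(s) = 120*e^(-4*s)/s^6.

The factor e^(-4s) signals a time shift by c = 4 (second shifting theorem).
L{t^5} = 5!/s^6 = 120/s^6, so L^-1{120/s^6} = t^5.
Hence the inverse is u(t - 4) times that function evaluated at t - 4.

Heaviside(t - 4)*((t - 4)^5)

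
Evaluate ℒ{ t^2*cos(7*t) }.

2*s*(s^2 - 147)/(s^2 + 49)^3

L{cos(7t)} = s/(s^2 + 49).
Then apply L{t^2·g(t)} = (-1)^2 d^2/ds^2[G(s)] with G(s) = s/(s^2 + 49):
differentiating 2 times and applying the sign gives 2*s*(s^2 - 147)/(s^2 + 49)^3.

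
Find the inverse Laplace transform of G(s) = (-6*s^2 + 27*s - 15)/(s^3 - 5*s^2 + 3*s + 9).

3*t*exp(3*t) - 3*exp(3*t) - 3*exp(-t)

Factor the denominator: s^3 - 5*s^2 + 3*s + 9 = (s - 3)^2*(s + 1).
Partial fraction decomposition gives [-3/(s - 3)] + [3/(s - 3)^2] + [-3/(s + 1)].
Invert each term: -3/(s - 3) ↔ -3e^(3t); 3/(s - 3)^2 ↔ 3t·e^(3t); -3/(s + 1) ↔ -3e^(-t).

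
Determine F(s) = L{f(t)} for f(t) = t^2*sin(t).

F(s) = 2*(3*s^2 - 1)/(s^2 + 1)^3

L{sin(t)} = 1/(s^2 + 1).
Then apply L{t^2·g(t)} = (-1)^2 d^2/ds^2[G(s)] with G(s) = 1/(s^2 + 1):
differentiating 2 times and applying the sign gives 2*(3*s^2 - 1)/(s^2 + 1)^3.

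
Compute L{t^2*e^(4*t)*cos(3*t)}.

L{cos(3t)} = s/(s^2 + 9).
Multiplying by e^(4t) shifts s → s - 4, so L{e^(4*t)*cos(3*t)} = (s - 4)/((s - 4)^2 + 9).
Then apply L{t^2·g(t)} = (-1)^2 d^2/ds^2[H(s)] with H(s) = (s - 4)/((s - 4)^2 + 9):
differentiating 2 times and applying the sign gives 2*(s - 4)*(s^2 - 8*s - 11)/(s^2 - 8*s + 25)^3.

2*(s - 4)*(s^2 - 8*s - 11)/(s^2 - 8*s + 25)^3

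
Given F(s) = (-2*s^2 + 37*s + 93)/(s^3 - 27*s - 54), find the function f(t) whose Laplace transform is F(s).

Factor the denominator: s^3 - 27*s - 54 = (s - 6)*(s + 3)^2.
Partial fraction decomposition gives [-5/(s + 3)] + [4/(s + 3)^2] + [3/(s - 6)].
Invert each term: -5/(s + 3) ↔ -5e^(-3t); 4/(s + 3)^2 ↔ 4t·e^(-3t); 3/(s - 6) ↔ 3e^(6t).

f(t) = 4*t*exp(-3*t) + 3*exp(6*t) - 5*exp(-3*t)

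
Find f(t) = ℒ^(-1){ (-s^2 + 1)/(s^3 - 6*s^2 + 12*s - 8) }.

f(t) = -3*t^2*exp(2*t)/2 - 4*t*exp(2*t) - exp(2*t)

Factor the denominator: s^3 - 6*s^2 + 12*s - 8 = (s - 2)^3.
Partial fraction decomposition gives [-1/(s - 2)] + [-4/(s - 2)^2] + [-3/(s - 2)^3].
Invert each term: -1/(s - 2) ↔ -e^(2t); -4/(s - 2)^2 ↔ -4t·e^(2t); -3/(s - 2)^3 ↔ (-3/2)t^2·e^(2t).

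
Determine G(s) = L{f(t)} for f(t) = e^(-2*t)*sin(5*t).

L{sin(5t)} = 5/(s^2 + 25).
By the first shifting theorem, multiplying by e^(-2t) replaces s with s + 2.

G(s) = 5/((s + 2)^2 + 25)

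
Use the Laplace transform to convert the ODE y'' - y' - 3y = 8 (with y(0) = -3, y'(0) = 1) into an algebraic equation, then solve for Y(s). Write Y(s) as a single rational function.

Take the Laplace transform of both sides.
The derivative rules (L{y''} = s^2 Y - s·y(0) - y'(0) and L{y'} = sY - y(0), with y(0) = -3, y'(0) = 1) turn the left side into (s^2 - s - 3)Y - (-3*s + 4).
The right side is L{8} = 8/s.
So (s^2 - s - 3)Y = 8/s + (-3*s + 4).
Solve for Y(s) and write it as one ratio of polynomials.

Y(s) = (-3*s^2 + 4*s + 8)/(s^3 - s^2 - 3*s)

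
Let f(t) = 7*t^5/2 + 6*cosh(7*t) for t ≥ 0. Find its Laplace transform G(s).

Apply the Laplace transform termwise.
(7/2)·[L{t^5} = 5!/s^6 = 120/s^6]; (6)·[L{cosh(7t)} = s/(s^2 - 49)].

G(s) = 6*s/(s^2 - 49) + 420/s^6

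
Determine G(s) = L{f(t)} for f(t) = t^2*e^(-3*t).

L{e^(-3t)} = 1/(s + 3).
Then apply L{t^2·g(t)} = (-1)^2 d^2/ds^2[H(s)] with H(s) = 1/(s + 3):
differentiating 2 times and applying the sign gives 2/(s + 3)^3.

G(s) = 2/(s + 3)^3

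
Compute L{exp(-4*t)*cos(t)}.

L{cos(t)} = s/(s^2 + 1).
By the first shifting theorem, multiplying by e^(-4t) replaces s with s + 4.

(s + 4)/((s + 4)^2 + 1)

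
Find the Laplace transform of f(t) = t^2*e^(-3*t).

L{e^(-3t)} = 1/(s + 3).
Then apply L{t^2·g(t)} = (-1)^2 d^2/ds^2[G(s)] with G(s) = 1/(s + 3):
differentiating 2 times and applying the sign gives 2/(s + 3)^3.

2/(s + 3)^3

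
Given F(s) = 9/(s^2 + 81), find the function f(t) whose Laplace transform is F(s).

f(t) = sin(9*t)

Since L{sin(9t)} = 9/(s^2 + 81), the inverse is sin(9*t).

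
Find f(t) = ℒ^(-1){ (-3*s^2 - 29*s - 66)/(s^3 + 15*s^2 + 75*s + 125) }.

f(t) = 2*t^2*exp(-5*t) + t*exp(-5*t) - 3*exp(-5*t)

Factor the denominator: s^3 + 15*s^2 + 75*s + 125 = (s + 5)^3.
Partial fraction decomposition gives [-3/(s + 5)] + [(s + 5)^(-2)] + [4/(s + 5)^3].
Invert each term: -3/(s + 5) ↔ -3e^(-5t); 1/(s + 5)^2 ↔ t·e^(-5t); 4/(s + 5)^3 ↔ (2)t^2·e^(-5t).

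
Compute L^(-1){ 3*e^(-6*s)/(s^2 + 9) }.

The factor e^(-6s) signals a time shift by c = 6 (second shifting theorem).
L{sin(3t)} = 3/(s^2 + 9), so L^-1{3/(s^2 + 9)} = sin(3*t).
Hence the inverse is u(t - 6) times that function evaluated at t - 6.

Heaviside(t - 6)*(sin(3*t - 18))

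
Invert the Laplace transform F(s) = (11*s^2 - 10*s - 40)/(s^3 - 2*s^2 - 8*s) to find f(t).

f(t) = 4*exp(4*t) + 5 + 2*exp(-2*t)

Factor the denominator: s^3 - 2*s^2 - 8*s = s*(s - 4)*(s + 2).
Partial fraction decomposition gives [4/(s - 4)] + [2/(s + 2)] + [5/s].
Invert each term: 4/(s - 4) ↔ 4e^(4t); 2/(s + 2) ↔ 2e^(-2t); 5/(s - 0) ↔ 5e^(0t).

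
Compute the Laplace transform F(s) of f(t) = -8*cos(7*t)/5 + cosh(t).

F(s) = -8*s/(5*(s^2 + 49)) + s/(s^2 - 1)

The transform is linear, so treat each term independently.
(-8/5)·[L{cos(7t)} = s/(s^2 + 49)]; L{cosh(t)} = s/(s^2 - 1).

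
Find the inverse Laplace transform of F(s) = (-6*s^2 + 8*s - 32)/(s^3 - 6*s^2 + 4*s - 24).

-5*exp(6*t) + sin(2*t) - cos(2*t)

Factor the denominator: s^3 - 6*s^2 + 4*s - 24 = (s - 6)*(s^2 + 4).
Partial fraction decomposition gives [-5/(s - 6)] + [-s/(s^2 + 4)] + [2/(s^2 + 4)].
Invert each term: -5/(s - 6) ↔ -5e^(6t); -1·s/(s^2 + 4) ↔ -cos(2t); 1·2/(s^2 + 4) ↔ sin(2t).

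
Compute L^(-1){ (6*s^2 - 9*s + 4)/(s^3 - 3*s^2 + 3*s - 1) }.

t^2*exp(t)/2 + 3*t*exp(t) + 6*exp(t)

Factor the denominator: s^3 - 3*s^2 + 3*s - 1 = (s - 1)^3.
Partial fraction decomposition gives [6/(s - 1)] + [3/(s - 1)^2] + [(s - 1)^(-3)].
Invert each term: 6/(s - 1) ↔ 6e^(t); 3/(s - 1)^2 ↔ 3t·e^(t); 1/(s - 1)^3 ↔ (1/2)t^2·e^(t).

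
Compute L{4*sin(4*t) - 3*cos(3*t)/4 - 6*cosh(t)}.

Apply the Laplace transform termwise.
(-3/4)·[L{cos(3t)} = s/(s^2 + 9)]; (4)·[L{sin(4t)} = 4/(s^2 + 16)]; (-6)·[L{cosh(t)} = s/(s^2 - 1)].

-3*s/(4*(s^2 + 9)) - 6*s/(s^2 - 1) + 16/(s^2 + 16)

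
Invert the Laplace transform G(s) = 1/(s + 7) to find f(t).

f(t) = exp(-7*t)

Since L{e^(-7t)} = 1/(s + 7), the inverse is exp(-7*t).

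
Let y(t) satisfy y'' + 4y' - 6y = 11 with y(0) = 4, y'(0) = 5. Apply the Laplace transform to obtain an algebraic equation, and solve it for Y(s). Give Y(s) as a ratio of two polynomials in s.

Y(s) = (4*s^2 + 21*s + 11)/(s^3 + 4*s^2 - 6*s)

Laplace-transform each side.
With L{y''} = s^2 Y - s·y(0) - y'(0) and L{y'} = sY - y(0), with y(0) = 4, y'(0) = 5: the LHS transforms to (s^2 + 4*s - 6)Y - (4*s + 21).
The right side is L{11} = 11/s.
So (s^2 + 4*s - 6)Y = 11/s + (4*s + 21).
Isolate Y and clear denominators.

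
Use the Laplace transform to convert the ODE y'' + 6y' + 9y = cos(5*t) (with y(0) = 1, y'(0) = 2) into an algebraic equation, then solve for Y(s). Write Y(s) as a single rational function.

Y(s) = (s^3 + 8*s^2 + 26*s + 200)/(s^4 + 6*s^3 + 34*s^2 + 150*s + 225)

Transform both sides with L{·}.
Using L{y''} = s^2 Y - s·y(0) - y'(0) and L{y'} = sY - y(0), with y(0) = 1, y'(0) = 2, the left side becomes (s^2 + 6*s + 9)Y - (s + 8).
The right side is L{cos(5*t)} = s/(s^2 + 25).
So (s^2 + 6*s + 9)Y = s/(s^2 + 25) + (s + 8).
Divide through and combine into a single rational function.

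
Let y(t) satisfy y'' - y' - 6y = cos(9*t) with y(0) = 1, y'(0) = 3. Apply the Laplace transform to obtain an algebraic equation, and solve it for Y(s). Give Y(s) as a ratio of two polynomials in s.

Take the Laplace transform of both sides.
With L{y''} = s^2 Y - s·y(0) - y'(0) and L{y'} = sY - y(0), with y(0) = 1, y'(0) = 3: the LHS transforms to (s^2 - s - 6)Y - (s + 2).
The right side is L{cos(9*t)} = s/(s^2 + 81).
So (s^2 - s - 6)Y = s/(s^2 + 81) + (s + 2).
Isolate Y and clear denominators.

Y(s) = (s^3 + 2*s^2 + 82*s + 162)/(s^4 - s^3 + 75*s^2 - 81*s - 486)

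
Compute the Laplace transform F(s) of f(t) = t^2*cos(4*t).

L{cos(4t)} = s/(s^2 + 16).
Then apply L{t^2·g(t)} = (-1)^2 d^2/ds^2[G(s)] with G(s) = s/(s^2 + 16):
differentiating 2 times and applying the sign gives 2*s*(s^2 - 48)/(s^2 + 16)^3.

F(s) = 2*s*(s^2 - 48)/(s^2 + 16)^3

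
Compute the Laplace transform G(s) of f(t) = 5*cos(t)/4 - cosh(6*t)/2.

G(s) = 5*s/(4*(s^2 + 1)) - s/(2*(s^2 - 36))

By linearity of the Laplace transform, transform each term separately.
(5/4)·[L{cos(t)} = s/(s^2 + 1)]; (-1/2)·[L{cosh(6t)} = s/(s^2 - 36)].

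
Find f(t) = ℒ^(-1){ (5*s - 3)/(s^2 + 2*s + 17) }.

f(t) = -2*exp(-t)*sin(4*t) + 5*exp(-t)*cos(4*t)

Complete the square in the denominator: s^2 + 2*s + 17 = (s + 1)^2 + 4^2.
Split the numerator to match: 5*s - 3 = 5·(s + 1) - 2·4.
Invert each term: 5·(s + 1)/((s + 1)^2 + 16) ↔ 5e^(-t)cos(4t); -2·4/((s + 1)^2 + 16) ↔ -2e^(-t)sin(4t).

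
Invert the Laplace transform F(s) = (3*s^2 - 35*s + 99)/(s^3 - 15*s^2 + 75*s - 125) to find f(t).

f(t) = -t^2*exp(5*t)/2 - 5*t*exp(5*t) + 3*exp(5*t)

Factor the denominator: s^3 - 15*s^2 + 75*s - 125 = (s - 5)^3.
Partial fraction decomposition gives [3/(s - 5)] + [-5/(s - 5)^2] + [-1/(s - 5)^3].
Invert each term: 3/(s - 5) ↔ 3e^(5t); -5/(s - 5)^2 ↔ -5t·e^(5t); -1/(s - 5)^3 ↔ (-1/2)t^2·e^(5t).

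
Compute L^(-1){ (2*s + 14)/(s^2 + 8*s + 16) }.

Factor the denominator: s^2 + 8*s + 16 = (s + 4)^2.
Partial fraction decomposition gives [2/(s + 4)] + [6/(s + 4)^2].
Invert each term: 2/(s + 4) ↔ 2e^(-4t); 6/(s + 4)^2 ↔ 6t·e^(-4t).

6*t*exp(-4*t) + 2*exp(-4*t)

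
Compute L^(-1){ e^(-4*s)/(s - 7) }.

Heaviside(t - 4)*(exp(7*t - 28))

The factor e^(-4s) signals a time shift by c = 4 (second shifting theorem).
L{e^(7t)} = 1/(s - 7), so L^-1{1/(s - 7)} = e^(7*t).
Hence the inverse is u(t - 4) times that function evaluated at t - 4.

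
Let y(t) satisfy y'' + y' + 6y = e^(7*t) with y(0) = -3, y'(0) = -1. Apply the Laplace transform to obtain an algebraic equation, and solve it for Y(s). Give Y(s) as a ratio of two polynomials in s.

Laplace-transform each side.
The derivative rules (L{y''} = s^2 Y - s·y(0) - y'(0) and L{y'} = sY - y(0), with y(0) = -3, y'(0) = -1) turn the left side into (s^2 + s + 6)Y - (-3*s - 4).
The right side is L{e^(7*t)} = 1/(s - 7).
So (s^2 + s + 6)Y = 1/(s - 7) + (-3*s - 4).
Divide through and combine into a single rational function.

Y(s) = (-3*s^2 + 17*s + 29)/(s^3 - 6*s^2 - s - 42)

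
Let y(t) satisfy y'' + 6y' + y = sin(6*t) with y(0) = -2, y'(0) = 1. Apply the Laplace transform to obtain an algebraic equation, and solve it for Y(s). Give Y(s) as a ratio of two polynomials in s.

Y(s) = (-2*s^3 - 11*s^2 - 72*s - 390)/(s^4 + 6*s^3 + 37*s^2 + 216*s + 36)

Take the Laplace transform of both sides.
Using L{y''} = s^2 Y - s·y(0) - y'(0) and L{y'} = sY - y(0), with y(0) = -2, y'(0) = 1, the left side becomes (s^2 + 6*s + 1)Y - (-2*s - 11).
The right side is L{sin(6*t)} = 6/(s^2 + 36).
So (s^2 + 6*s + 1)Y = 6/(s^2 + 36) + (-2*s - 11).
Solve for Y(s) and write it as one ratio of polynomials.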